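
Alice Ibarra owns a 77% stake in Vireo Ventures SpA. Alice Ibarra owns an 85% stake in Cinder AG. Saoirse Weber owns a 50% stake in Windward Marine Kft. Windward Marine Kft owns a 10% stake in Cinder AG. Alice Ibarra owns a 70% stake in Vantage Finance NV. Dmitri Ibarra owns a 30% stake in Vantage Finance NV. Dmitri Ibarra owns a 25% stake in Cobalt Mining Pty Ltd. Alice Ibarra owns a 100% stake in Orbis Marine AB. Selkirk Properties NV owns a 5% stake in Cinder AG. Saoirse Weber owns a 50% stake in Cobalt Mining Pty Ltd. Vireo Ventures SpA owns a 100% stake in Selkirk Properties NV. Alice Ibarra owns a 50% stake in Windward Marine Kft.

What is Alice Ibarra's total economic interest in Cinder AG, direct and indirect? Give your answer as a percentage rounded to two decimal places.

Alice reaches Cinder along 3 paths.
Via Vireo → Selkirk: 77% × 100% × 5% = 3.85%.
Direct stake: 85% = 85%.
Via Windward: 50% × 10% = 5%.
Total: 3.85% + 85% + 5% = 93.85%.

93.85%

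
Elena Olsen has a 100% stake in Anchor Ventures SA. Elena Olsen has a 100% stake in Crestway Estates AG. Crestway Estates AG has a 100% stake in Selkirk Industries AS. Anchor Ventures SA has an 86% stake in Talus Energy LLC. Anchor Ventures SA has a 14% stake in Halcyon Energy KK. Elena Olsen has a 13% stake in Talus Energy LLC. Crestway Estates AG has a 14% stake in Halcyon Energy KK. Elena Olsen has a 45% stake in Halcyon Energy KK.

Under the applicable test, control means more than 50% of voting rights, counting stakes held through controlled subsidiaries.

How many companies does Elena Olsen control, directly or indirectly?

5

Elena holds 100% of Anchor, so Elena controls Anchor.
Elena holds 100% of Crestway, so Elena controls Crestway.
Crestway holds 100% of Selkirk, so Elena controls Selkirk.
Elena and Crestway and Anchor together hold 45% + 14% + 14% = 73% of Halcyon, so Elena controls Halcyon.
Anchor and Elena together hold 86% + 13% = 99% of Talus, so Elena controls Talus.
Elena controls 5 companies.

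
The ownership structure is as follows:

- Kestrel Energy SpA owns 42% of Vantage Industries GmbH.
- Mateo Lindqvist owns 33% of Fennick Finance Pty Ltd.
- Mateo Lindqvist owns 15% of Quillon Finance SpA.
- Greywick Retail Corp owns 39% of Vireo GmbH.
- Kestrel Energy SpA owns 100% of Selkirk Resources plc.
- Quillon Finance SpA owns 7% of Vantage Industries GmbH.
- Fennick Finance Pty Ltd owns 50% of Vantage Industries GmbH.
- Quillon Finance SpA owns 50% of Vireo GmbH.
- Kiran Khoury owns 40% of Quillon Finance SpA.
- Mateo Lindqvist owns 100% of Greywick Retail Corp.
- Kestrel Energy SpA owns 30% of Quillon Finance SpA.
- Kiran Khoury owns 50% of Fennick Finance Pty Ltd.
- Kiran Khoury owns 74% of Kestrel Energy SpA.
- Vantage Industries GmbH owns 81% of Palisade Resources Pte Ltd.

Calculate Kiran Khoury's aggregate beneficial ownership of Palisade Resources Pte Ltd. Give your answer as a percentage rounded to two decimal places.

Kiran reaches Palisade along 4 paths.
Via Kestrel → Vantage: 74% × 42% × 81% = 25.1748%.
Via Quillon → Vantage: 40% × 7% × 81% = 2.268%.
Via Kestrel → Quillon → Vantage: 74% × 30% × 7% × 81% = 1.25874%.
Via Fennick → Vantage: 50% × 50% × 81% = 20.25%.
Total: 25.1748% + 2.268% + 1.25874% + 20.25% = 48.95154%.
Rounded: 48.95%.

48.95%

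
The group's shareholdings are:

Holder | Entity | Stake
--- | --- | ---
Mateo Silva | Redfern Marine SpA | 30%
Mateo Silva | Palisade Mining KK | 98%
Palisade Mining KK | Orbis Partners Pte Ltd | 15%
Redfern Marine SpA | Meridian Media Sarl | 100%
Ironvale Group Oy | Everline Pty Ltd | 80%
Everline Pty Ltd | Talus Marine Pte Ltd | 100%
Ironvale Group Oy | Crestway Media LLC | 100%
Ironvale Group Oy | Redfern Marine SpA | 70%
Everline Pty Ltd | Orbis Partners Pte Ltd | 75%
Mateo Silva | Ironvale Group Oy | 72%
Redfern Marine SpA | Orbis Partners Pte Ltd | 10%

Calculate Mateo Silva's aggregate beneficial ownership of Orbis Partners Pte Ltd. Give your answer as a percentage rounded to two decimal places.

Mateo reaches Orbis along 4 paths.
Via Palisade: 98% × 15% = 14.7%.
Via Ironvale → Redfern: 72% × 70% × 10% = 5.04%.
Via Redfern: 30% × 10% = 3%.
Via Ironvale → Everline: 72% × 80% × 75% = 43.2%.
Total: 14.7% + 5.04% + 3% + 43.2% = 65.94%.

65.94%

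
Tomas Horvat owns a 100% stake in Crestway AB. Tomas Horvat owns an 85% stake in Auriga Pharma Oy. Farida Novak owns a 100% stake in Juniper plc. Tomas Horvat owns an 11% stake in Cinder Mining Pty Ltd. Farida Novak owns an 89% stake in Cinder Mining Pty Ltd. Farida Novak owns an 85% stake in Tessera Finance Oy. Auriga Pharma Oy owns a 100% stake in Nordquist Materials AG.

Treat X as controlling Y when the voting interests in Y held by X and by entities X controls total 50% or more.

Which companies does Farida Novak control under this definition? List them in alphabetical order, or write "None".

Farida holds 85% of Tessera, so Farida controls Tessera.
Farida holds 89% of Cinder, so Farida controls Cinder.
Farida holds 100% of Juniper, so Farida controls Juniper.
No other company's threshold is met.

Cinder Mining Pty Ltd, Juniper plc, Tessera Finance Oy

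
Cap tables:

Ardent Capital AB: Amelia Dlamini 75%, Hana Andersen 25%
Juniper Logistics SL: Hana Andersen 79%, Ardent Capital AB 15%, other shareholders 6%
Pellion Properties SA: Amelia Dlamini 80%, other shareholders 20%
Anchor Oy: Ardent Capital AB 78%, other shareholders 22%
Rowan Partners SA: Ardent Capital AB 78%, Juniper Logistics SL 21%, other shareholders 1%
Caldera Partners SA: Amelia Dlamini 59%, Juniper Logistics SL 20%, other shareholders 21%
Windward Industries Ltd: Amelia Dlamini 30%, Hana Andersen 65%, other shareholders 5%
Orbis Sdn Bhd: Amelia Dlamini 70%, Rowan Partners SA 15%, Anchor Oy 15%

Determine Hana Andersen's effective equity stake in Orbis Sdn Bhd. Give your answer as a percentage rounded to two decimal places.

Hana reaches Orbis along 4 paths.
Via Ardent → Rowan: 25% × 78% × 15% = 2.925%.
Via Juniper → Rowan: 79% × 21% × 15% = 2.4885%.
Via Ardent → Juniper → Rowan: 25% × 15% × 21% × 15% = 0.118125%.
Via Ardent → Anchor: 25% × 78% × 15% = 2.925%.
Total: 2.925% + 2.4885% + 0.118125% + 2.925% = 8.456625%.
Rounded: 8.46%.

8.46%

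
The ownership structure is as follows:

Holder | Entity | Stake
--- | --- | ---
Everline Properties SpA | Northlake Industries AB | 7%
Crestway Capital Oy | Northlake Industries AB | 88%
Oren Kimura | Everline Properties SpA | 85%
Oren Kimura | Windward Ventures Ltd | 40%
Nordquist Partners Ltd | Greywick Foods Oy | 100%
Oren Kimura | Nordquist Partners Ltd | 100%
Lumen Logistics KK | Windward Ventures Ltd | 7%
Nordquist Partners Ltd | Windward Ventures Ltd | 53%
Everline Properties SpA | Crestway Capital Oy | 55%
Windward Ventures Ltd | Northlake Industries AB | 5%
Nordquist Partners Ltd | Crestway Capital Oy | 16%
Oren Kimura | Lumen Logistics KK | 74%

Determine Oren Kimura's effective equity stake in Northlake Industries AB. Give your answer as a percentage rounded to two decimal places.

Oren reaches Northlake along 6 paths.
Via Everline: 85% × 7% = 5.95%.
Via Everline → Crestway: 85% × 55% × 88% = 41.14%.
Via Nordquist → Crestway: 100% × 16% × 88% = 14.08%.
Via Windward: 40% × 5% = 2%.
Via Nordquist → Windward: 100% × 53% × 5% = 2.65%.
Via Lumen → Windward: 74% × 7% × 5% = 0.259%.
Total: 5.95% + 41.14% + 14.08% + 2% + 2.65% + 0.259% = 66.079%.
Rounded: 66.08%.

66.08%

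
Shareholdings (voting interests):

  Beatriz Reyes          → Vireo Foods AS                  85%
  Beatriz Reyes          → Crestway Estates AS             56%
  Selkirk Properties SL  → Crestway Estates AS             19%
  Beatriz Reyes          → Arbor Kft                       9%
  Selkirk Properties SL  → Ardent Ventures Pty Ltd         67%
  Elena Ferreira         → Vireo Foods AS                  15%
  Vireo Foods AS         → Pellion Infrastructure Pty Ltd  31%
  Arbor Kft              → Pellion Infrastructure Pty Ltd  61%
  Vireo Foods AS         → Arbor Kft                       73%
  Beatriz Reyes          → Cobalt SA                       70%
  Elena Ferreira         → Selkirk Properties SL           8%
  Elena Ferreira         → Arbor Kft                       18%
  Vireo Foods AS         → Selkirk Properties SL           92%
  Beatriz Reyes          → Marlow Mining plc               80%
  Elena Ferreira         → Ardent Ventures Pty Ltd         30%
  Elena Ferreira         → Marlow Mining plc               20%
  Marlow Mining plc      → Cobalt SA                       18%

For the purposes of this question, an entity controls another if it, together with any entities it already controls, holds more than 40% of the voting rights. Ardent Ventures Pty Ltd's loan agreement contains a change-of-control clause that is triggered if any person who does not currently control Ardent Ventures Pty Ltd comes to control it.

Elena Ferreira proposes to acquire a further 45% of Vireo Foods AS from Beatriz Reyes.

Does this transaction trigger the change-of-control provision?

The purchase adds only to Elena's holdings (Beatriz's stake shrinks), so Elena is the only person who could newly come to control Ardent.
Elena's largest direct stake is 30% in Ardent, which does not meet the threshold, so Elena controls no company.
In Ardent, Elena's side holds only 30%, not > 40%.
So before the transaction, Elena does not control Ardent.
After the purchase, Elena's direct stake in Vireo rises to 15% + 45% = 60%, and Beatriz's stake falls to 40%.
Elena holds 60% of Vireo, so Elena controls Vireo.
Vireo and Elena together hold 92% + 8% = 100% of Selkirk, so Elena controls Selkirk.
Elena and Selkirk together hold 30% + 67% = 97% of Ardent, so Elena controls Ardent.
Elena did not control Ardent before and does after, so the clause is triggered.

Yes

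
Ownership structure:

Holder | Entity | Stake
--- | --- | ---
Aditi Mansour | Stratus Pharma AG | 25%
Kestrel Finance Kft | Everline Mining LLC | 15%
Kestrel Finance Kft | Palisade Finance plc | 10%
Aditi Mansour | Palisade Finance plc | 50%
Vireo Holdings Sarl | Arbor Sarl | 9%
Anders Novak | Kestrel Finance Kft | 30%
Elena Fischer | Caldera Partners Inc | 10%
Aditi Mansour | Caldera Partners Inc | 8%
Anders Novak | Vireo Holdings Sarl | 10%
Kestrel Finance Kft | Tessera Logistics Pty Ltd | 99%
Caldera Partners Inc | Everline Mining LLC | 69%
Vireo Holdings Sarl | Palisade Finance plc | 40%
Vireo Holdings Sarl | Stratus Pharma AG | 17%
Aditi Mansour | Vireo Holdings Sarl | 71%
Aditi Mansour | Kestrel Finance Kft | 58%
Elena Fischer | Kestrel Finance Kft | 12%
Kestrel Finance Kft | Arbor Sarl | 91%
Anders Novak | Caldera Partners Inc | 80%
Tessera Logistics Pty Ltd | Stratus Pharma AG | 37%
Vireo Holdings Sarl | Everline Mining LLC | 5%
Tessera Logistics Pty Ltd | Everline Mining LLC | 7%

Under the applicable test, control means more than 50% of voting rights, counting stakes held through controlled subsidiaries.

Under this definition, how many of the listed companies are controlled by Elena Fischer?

Elena's largest direct stake is 12% in Kestrel, which does not meet the threshold.
Elena controls 0 companies.

0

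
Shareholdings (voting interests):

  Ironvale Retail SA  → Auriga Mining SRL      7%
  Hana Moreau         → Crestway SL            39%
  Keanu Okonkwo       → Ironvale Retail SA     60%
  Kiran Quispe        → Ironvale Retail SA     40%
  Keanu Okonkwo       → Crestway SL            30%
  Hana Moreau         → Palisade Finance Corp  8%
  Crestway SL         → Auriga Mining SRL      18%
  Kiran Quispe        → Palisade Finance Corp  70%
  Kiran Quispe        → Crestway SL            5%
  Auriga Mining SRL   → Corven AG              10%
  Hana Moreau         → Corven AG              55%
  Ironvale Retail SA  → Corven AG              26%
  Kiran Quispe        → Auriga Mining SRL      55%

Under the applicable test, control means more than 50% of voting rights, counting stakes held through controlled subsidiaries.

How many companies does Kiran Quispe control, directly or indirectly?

2

Kiran holds 55% of Auriga, so Kiran controls Auriga.
Kiran holds 70% of Palisade, so Kiran controls Palisade.
No other company's threshold is met.
Kiran controls 2 companies.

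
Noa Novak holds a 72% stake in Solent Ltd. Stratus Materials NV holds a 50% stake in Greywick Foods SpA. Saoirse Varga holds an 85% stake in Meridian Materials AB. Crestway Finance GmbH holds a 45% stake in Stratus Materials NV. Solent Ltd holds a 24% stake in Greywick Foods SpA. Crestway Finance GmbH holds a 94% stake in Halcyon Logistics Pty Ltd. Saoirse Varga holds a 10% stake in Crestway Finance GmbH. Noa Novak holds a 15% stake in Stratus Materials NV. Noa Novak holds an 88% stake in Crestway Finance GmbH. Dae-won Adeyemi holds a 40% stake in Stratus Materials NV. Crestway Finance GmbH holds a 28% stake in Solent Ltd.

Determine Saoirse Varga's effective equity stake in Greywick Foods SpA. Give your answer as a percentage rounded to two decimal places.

Saoirse reaches Greywick along 2 paths.
Via Crestway → Stratus: 10% × 45% × 50% = 2.25%.
Via Crestway → Solent: 10% × 28% × 24% = 0.672%.
Total: 2.25% + 0.672% = 2.922%.
Rounded: 2.92%.

2.92%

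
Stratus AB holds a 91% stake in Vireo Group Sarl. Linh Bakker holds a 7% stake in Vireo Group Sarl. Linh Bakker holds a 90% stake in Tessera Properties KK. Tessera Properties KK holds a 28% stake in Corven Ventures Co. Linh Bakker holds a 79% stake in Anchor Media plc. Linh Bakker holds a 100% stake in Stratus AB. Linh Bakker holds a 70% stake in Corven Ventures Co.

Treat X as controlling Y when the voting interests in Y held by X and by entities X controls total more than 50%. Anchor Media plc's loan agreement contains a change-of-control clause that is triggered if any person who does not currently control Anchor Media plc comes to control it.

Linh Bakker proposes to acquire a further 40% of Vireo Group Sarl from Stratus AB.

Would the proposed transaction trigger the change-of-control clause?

No

The purchase adds only to Linh's holdings (Stratus's stake shrinks), so Linh is the only person who could newly come to control Anchor.
Linh holds 79% of Anchor, so Linh controls Anchor.
So Linh already controls Anchor before the transaction.
After the purchase, Linh's direct stake in Vireo rises to 7% + 40% = 47%, and Stratus's stake falls to 51%.
Linh controlled Anchor already, so this is not a new person acquiring control; every other person's position is unchanged or reduced.
No new person acquires control, so the clause is not triggered.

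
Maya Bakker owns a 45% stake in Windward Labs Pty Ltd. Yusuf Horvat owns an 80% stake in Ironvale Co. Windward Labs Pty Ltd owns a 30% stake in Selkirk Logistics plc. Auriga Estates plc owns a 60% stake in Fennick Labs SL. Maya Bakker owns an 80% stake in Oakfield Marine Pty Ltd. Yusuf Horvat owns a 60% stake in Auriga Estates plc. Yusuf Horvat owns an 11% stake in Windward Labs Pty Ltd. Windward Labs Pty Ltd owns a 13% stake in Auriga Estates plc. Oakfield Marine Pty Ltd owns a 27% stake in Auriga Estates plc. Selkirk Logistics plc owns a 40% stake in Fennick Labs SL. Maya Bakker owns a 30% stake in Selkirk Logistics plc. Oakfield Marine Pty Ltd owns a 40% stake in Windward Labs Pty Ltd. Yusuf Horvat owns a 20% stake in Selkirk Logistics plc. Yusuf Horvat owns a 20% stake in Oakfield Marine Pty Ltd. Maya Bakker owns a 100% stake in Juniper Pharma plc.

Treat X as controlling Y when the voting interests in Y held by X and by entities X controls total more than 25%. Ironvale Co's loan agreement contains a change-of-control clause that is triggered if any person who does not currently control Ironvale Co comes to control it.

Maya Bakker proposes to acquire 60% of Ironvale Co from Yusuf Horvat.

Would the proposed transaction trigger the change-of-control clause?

Yes

The purchase adds only to Maya's holdings (Yusuf's stake shrinks), so Maya is the only person who could newly come to control Ironvale.
Maya holds 80% of Oakfield, so Maya controls Oakfield.
Maya and Oakfield together hold 45% + 40% = 85% of Windward, so Maya controls Windward.
Maya and Windward together hold 30% + 30% = 60% of Selkirk, so Maya controls Selkirk.
Windward and Oakfield together hold 13% + 27% = 40% of Auriga, so Maya controls Auriga.
Auriga and Selkirk together hold 60% + 40% = 100% of Fennick, so Maya controls Fennick.
Maya holds 100% of Juniper, so Maya controls Juniper.
Neither Maya nor any entity Maya controls holds any voting interest in Ironvale.
So before the transaction, Maya does not control Ironvale.
After the purchase, Maya holds 60% of Ironvale directly, and Yusuf's stake falls to 20%.
Maya holds 60% of Ironvale, so Maya controls Ironvale.
Maya did not control Ironvale before and does after, so the clause is triggered.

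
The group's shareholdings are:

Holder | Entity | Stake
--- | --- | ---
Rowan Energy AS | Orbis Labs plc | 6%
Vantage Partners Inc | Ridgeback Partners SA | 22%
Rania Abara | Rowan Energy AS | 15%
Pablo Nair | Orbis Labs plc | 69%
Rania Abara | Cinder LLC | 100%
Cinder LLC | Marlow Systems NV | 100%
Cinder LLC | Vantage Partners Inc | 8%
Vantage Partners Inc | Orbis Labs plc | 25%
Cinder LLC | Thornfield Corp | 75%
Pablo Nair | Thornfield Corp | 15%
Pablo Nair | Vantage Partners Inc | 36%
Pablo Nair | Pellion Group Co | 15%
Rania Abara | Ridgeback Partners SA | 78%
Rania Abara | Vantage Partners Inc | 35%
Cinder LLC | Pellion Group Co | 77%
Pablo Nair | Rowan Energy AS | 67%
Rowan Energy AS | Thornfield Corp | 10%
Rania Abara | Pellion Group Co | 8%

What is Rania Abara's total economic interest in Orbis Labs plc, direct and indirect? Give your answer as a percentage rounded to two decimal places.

11.65%

Rania reaches Orbis along 3 paths.
Via Cinder → Vantage: 100% × 8% × 25% = 2%.
Via Vantage: 35% × 25% = 8.75%.
Via Rowan: 15% × 6% = 0.9%.
Total: 2% + 8.75% + 0.9% = 11.65%.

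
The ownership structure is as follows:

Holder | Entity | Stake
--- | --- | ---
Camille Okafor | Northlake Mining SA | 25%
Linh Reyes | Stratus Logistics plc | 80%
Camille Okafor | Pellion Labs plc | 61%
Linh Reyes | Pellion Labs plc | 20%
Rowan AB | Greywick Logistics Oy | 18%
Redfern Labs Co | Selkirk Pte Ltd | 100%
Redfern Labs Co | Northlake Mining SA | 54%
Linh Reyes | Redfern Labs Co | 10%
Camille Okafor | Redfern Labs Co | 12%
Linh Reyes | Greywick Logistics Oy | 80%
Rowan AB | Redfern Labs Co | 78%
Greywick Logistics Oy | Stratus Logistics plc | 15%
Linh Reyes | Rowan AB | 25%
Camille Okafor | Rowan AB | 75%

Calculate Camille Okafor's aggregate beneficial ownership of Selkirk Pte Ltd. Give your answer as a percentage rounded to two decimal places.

Camille reaches Selkirk along 2 paths.
Via Redfern: 12% × 100% = 12%.
Via Rowan → Redfern: 75% × 78% × 100% = 58.5%.
Total: 12% + 58.5% = 70.5%.
Rounded: 70.50%.

70.50%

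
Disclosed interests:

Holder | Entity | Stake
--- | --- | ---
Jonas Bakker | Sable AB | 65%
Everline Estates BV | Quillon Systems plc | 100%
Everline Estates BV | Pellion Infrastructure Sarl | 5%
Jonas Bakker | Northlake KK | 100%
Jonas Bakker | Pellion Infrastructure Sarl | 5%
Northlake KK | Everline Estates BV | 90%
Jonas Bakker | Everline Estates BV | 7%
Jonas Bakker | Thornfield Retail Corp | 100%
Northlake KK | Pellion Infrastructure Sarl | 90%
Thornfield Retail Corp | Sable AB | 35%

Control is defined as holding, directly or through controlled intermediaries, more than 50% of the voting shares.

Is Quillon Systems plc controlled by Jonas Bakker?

Jonas holds 100% of Northlake, so Jonas controls Northlake.
Northlake and Jonas together hold 90% + 7% = 97% of Everline, so Jonas controls Everline.
Everline holds 100% of Quillon, so Jonas controls Quillon.

Yes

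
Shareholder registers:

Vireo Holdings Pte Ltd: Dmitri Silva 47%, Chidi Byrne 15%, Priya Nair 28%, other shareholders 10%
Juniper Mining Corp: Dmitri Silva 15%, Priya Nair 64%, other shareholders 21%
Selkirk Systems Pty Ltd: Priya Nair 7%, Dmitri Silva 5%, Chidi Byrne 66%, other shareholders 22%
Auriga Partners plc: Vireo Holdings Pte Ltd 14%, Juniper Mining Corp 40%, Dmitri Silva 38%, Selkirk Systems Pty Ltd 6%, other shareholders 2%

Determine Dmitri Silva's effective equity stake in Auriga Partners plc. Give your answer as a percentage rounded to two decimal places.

50.88%

Dmitri reaches Auriga along 4 paths.
Via Vireo: 47% × 14% = 6.58%.
Via Juniper: 15% × 40% = 6%.
Direct stake: 38% = 38%.
Via Selkirk: 5% × 6% = 0.3%.
Total: 6.58% + 6% + 38% + 0.3% = 50.88%.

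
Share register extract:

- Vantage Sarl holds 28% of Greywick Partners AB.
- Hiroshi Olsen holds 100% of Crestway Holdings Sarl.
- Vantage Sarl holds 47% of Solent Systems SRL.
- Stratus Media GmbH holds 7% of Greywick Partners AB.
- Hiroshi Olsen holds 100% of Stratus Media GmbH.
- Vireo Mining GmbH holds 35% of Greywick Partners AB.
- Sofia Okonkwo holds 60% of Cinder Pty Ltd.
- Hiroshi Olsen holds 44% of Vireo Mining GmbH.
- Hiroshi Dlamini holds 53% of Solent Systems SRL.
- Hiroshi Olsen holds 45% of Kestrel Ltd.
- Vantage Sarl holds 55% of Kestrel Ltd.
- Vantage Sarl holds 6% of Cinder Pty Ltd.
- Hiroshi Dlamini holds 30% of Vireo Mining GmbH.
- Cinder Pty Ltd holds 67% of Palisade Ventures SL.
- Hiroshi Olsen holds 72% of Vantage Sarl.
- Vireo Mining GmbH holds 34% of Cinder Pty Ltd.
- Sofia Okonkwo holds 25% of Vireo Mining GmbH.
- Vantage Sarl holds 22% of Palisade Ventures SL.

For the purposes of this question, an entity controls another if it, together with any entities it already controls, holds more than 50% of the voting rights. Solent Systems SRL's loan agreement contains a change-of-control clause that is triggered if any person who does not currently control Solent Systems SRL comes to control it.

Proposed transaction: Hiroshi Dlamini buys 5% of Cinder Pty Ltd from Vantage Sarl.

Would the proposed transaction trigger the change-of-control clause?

No

The purchase adds only to Hiroshi Dlamini's holdings (Vantage's stake shrinks), so Hiroshi Dlamini is the only person who could newly come to control Solent.
Hiroshi Dlamini holds 53% of Solent, so Hiroshi Dlamini controls Solent.
So Hiroshi Dlamini already controls Solent before the transaction.
After the purchase, Hiroshi Dlamini holds 5% of Cinder directly, and Vantage's stake falls to 1%.
Hiroshi Dlamini controlled Solent already, so this is not a new person acquiring control; every other person's position is unchanged or reduced.
No new person acquires control, so the clause is not triggered.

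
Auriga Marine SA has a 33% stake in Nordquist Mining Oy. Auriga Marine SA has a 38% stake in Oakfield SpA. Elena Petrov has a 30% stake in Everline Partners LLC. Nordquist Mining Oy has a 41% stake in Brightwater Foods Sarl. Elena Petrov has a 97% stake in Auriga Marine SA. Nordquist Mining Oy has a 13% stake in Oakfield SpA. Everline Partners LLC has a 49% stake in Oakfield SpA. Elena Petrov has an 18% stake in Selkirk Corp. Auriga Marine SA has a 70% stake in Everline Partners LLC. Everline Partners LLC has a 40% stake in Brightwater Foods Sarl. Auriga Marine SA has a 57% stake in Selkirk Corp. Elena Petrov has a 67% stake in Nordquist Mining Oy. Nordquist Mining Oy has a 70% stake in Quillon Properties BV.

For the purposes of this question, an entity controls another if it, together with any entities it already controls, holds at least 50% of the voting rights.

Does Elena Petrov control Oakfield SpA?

Yes

Elena holds 97% of Auriga, so Elena controls Auriga.
Auriga and Elena together hold 33% + 67% = 100% of Nordquist, so Elena controls Nordquist.
Elena and Auriga together hold 30% + 70% = 100% of Everline, so Elena controls Everline.
Nordquist and Auriga and Everline together hold 13% + 38% + 49% = 100% of Oakfield, so Elena controls Oakfield.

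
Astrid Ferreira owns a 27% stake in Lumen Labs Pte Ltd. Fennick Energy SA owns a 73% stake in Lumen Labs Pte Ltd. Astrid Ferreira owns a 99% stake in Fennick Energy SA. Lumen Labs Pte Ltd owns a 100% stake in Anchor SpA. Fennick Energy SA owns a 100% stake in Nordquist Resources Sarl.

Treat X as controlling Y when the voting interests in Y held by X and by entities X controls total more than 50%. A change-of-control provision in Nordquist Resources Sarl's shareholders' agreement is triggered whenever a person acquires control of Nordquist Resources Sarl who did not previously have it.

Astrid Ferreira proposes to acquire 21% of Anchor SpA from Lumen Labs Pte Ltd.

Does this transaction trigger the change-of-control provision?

The purchase adds only to Astrid's holdings (Lumen's stake shrinks), so Astrid is the only person who could newly come to control Nordquist.
Astrid holds 99% of Fennick, so Astrid controls Fennick.
Fennick holds 100% of Nordquist, so Astrid controls Nordquist.
So Astrid already controls Nordquist before the transaction.
After the purchase, Astrid holds 21% of Anchor directly, and Lumen's stake falls to 79%.
Astrid controlled Nordquist already, so this is not a new person acquiring control; every other person's position is unchanged or reduced.
No new person acquires control, so the clause is not triggered.

No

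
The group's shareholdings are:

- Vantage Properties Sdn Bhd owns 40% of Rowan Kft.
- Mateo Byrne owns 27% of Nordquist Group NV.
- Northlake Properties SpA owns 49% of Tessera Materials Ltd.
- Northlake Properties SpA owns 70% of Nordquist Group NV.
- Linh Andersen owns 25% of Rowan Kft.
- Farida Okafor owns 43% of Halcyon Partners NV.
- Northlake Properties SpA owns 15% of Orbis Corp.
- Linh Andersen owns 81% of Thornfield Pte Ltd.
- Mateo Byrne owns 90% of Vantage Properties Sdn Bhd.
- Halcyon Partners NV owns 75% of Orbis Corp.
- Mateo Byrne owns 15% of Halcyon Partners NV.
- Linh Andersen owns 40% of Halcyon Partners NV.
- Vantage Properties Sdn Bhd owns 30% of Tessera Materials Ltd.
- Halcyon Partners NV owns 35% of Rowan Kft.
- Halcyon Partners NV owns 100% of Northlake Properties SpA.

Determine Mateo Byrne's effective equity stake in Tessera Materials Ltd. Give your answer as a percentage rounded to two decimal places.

Mateo reaches Tessera along 2 paths.
Via Halcyon → Northlake: 15% × 100% × 49% = 7.35%.
Via Vantage: 90% × 30% = 27%.
Total: 7.35% + 27% = 34.35%.

34.35%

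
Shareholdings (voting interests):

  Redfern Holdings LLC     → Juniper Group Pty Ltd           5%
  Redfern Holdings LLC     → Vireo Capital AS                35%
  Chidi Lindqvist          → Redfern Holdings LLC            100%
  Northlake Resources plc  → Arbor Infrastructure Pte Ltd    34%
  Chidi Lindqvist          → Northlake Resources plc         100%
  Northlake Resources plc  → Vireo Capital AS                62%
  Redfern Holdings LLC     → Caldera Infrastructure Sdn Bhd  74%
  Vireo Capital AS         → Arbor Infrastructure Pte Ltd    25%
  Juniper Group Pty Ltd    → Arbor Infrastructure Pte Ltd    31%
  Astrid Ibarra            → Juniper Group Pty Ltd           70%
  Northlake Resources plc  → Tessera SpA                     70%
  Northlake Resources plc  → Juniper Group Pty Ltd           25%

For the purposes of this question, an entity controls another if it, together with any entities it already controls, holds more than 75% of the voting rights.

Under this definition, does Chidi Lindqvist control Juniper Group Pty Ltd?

Chidi holds 100% of Northlake, so Chidi controls Northlake.
Chidi holds 100% of Redfern, so Chidi controls Redfern.
Redfern and Northlake together hold 35% + 62% = 97% of Vireo, so Chidi controls Vireo.
In Juniper, Chidi's side holds only 5% + 25% = 30%, not > 75%.
So Chidi does not control Juniper.

No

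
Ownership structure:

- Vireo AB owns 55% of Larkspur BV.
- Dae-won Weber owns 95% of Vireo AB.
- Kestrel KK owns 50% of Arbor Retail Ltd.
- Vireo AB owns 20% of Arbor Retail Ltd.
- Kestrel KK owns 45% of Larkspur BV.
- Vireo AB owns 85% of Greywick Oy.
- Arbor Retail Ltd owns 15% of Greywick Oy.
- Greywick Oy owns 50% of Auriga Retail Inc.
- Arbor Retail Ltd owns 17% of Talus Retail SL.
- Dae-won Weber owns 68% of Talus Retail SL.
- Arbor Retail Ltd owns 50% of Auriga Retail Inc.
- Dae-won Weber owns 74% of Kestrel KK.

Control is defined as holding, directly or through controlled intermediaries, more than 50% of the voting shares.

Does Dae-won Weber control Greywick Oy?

Dae-won holds 95% of Vireo, so Dae-won controls Vireo.
Dae-won holds 74% of Kestrel, so Dae-won controls Kestrel.
Vireo and Kestrel together hold 20% + 50% = 70% of Arbor, so Dae-won controls Arbor.
Vireo and Arbor together hold 85% + 15% = 100% of Greywick, so Dae-won controls Greywick.

Yes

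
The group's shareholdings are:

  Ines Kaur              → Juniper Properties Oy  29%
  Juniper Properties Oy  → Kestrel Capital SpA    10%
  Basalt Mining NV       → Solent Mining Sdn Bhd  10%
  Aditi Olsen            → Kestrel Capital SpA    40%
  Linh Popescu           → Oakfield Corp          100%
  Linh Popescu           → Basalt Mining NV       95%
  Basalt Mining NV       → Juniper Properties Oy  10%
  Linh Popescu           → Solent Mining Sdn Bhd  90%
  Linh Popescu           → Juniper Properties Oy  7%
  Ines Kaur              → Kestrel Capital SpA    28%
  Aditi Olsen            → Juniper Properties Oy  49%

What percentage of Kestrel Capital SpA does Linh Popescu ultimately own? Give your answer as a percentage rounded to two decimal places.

1.65%

Linh reaches Kestrel along 2 paths.
Via Juniper: 7% × 10% = 0.7%.
Via Basalt → Juniper: 95% × 10% × 10% = 0.95%.
Total: 0.7% + 0.95% = 1.65%.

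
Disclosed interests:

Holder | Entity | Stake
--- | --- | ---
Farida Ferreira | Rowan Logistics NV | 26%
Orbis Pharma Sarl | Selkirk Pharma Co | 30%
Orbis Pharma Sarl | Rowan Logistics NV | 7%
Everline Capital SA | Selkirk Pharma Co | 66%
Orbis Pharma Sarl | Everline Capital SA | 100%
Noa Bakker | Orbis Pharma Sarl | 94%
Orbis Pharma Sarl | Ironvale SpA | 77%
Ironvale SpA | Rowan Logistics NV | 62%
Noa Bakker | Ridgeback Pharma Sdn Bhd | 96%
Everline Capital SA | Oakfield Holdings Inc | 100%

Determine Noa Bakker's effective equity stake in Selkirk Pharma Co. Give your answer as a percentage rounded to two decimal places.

Noa reaches Selkirk along 2 paths.
Via Orbis: 94% × 30% = 28.2%.
Via Orbis → Everline: 94% × 100% × 66% = 62.04%.
Total: 28.2% + 62.04% = 90.24%.

90.24%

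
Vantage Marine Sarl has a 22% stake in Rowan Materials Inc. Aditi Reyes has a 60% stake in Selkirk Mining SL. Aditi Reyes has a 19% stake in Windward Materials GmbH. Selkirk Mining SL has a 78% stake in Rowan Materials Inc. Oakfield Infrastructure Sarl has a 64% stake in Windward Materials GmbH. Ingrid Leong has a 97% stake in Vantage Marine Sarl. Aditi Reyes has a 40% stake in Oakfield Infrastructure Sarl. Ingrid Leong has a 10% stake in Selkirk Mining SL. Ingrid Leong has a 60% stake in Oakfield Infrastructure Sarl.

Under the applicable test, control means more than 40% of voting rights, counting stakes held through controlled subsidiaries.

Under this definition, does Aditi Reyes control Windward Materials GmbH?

No

Aditi holds 60% of Selkirk, so Aditi controls Selkirk.
Selkirk holds 78% of Rowan, so Aditi controls Rowan.
In Windward, Aditi's side holds only 19%, not > 40%.
So Aditi does not control Windward.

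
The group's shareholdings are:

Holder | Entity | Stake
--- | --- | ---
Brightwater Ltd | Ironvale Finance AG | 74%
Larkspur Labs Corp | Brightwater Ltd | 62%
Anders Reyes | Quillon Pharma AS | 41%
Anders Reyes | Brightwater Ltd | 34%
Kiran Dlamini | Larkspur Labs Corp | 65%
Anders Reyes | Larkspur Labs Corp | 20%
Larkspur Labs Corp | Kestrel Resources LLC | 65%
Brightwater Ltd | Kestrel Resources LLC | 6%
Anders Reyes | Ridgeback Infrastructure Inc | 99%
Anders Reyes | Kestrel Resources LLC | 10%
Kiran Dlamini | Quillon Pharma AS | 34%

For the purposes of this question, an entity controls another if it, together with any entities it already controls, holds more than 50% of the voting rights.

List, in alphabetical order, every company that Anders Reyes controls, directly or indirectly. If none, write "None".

Ridgeback Infrastructure Inc

Anders holds 99% of Ridgeback, so Anders controls Ridgeback.
No other company's threshold is met.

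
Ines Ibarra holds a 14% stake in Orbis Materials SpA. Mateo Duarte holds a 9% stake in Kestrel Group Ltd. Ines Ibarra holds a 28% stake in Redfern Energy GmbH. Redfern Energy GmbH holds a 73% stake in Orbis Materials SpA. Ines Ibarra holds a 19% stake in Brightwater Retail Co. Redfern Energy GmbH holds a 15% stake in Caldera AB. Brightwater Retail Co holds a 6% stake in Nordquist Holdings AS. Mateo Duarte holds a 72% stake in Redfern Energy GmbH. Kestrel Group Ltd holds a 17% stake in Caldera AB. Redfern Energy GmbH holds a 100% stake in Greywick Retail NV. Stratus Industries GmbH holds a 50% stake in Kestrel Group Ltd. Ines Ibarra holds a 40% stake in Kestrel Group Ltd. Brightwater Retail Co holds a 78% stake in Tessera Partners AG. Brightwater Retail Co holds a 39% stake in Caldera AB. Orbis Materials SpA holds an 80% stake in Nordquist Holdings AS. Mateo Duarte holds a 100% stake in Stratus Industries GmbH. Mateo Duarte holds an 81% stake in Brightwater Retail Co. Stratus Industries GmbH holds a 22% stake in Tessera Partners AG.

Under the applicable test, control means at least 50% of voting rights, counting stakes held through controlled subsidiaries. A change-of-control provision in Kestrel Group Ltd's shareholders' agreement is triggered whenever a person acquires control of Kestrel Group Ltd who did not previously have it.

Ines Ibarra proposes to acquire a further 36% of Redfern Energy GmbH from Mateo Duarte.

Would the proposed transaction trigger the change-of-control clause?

No

The purchase adds only to Ines's holdings (Mateo's stake shrinks), so Ines is the only person who could newly come to control Kestrel.
Ines's largest direct stake is 40% in Kestrel, which does not meet the threshold, so Ines controls no company.
In Kestrel, Ines's side holds only 40%, not ≥ 50%.
So before the transaction, Ines does not control Kestrel.
After the purchase, Ines's direct stake in Redfern rises to 28% + 36% = 64%, and Mateo's stake falls to 36%.
Ines holds 64% of Redfern, so Ines controls Redfern.
Redfern and Ines together hold 73% + 14% = 87% of Orbis, so Ines controls Orbis.
Redfern holds 100% of Greywick, so Ines controls Greywick.
Orbis holds 80% of Nordquist, so Ines controls Nordquist.
After the transaction, Ines's side holds 40% of Kestrel, not ≥ 50%, so Ines still does not control Kestrel.
No new person acquires control, so the clause is not triggered.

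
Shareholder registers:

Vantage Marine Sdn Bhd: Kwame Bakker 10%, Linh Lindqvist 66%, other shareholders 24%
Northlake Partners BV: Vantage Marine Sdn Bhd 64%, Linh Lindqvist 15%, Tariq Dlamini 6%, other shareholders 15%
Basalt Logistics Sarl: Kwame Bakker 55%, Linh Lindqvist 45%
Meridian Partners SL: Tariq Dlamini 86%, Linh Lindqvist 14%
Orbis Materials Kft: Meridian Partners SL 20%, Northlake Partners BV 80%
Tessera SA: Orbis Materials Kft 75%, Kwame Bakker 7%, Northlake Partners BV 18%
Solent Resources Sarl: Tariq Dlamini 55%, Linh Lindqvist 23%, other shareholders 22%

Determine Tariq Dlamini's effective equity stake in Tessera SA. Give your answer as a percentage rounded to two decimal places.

17.58%

Tariq reaches Tessera along 3 paths.
Via Meridian → Orbis: 86% × 20% × 75% = 12.9%.
Via Northlake → Orbis: 6% × 80% × 75% = 3.6%.
Via Northlake: 6% × 18% = 1.08%.
Total: 12.9% + 3.6% + 1.08% = 17.58%.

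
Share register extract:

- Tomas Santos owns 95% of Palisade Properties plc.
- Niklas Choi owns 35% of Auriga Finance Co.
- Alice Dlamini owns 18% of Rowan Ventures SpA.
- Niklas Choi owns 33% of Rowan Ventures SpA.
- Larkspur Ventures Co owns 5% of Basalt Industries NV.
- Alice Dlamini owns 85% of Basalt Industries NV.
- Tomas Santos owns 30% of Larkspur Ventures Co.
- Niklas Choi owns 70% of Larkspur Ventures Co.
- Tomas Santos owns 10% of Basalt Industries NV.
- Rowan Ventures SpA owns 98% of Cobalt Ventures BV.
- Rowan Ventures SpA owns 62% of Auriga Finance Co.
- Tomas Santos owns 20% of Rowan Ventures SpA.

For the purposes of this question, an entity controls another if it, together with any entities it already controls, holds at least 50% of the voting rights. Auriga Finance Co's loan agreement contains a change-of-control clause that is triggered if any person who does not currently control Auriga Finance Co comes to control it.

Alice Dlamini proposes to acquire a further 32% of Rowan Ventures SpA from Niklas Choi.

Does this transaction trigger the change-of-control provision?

The purchase adds only to Alice's holdings (Niklas's stake shrinks), so Alice is the only person who could newly come to control Auriga.
Alice holds 85% of Basalt, so Alice controls Basalt.
Neither Alice nor any entity Alice controls holds any voting interest in Auriga.
So before the transaction, Alice does not control Auriga.
After the purchase, Alice's direct stake in Rowan rises to 18% + 32% = 50%, and Niklas's stake falls to 1%.
Alice holds 50% of Rowan, so Alice controls Rowan.
Rowan holds 62% of Auriga, so Alice controls Auriga.
Alice did not control Auriga before and does after, so the clause is triggered.

Yes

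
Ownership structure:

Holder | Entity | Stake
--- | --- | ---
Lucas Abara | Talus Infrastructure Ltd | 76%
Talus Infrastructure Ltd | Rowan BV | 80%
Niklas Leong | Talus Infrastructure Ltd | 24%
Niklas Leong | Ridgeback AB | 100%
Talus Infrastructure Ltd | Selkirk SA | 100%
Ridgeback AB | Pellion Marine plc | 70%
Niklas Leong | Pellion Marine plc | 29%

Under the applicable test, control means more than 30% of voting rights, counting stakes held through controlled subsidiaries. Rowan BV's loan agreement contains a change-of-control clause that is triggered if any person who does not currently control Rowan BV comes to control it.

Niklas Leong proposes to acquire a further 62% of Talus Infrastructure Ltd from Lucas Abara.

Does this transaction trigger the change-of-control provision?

The purchase adds only to Niklas's holdings (Lucas's stake shrinks), so Niklas is the only person who could newly come to control Rowan.
Niklas holds 100% of Ridgeback, so Niklas controls Ridgeback.
Niklas and Ridgeback together hold 29% + 70% = 99% of Pellion, so Niklas controls Pellion.
Neither Niklas nor any entity Niklas controls holds any voting interest in Rowan.
So before the transaction, Niklas does not control Rowan.
After the purchase, Niklas's direct stake in Talus rises to 24% + 62% = 86%, and Lucas's stake falls to 14%.
Niklas holds 86% of Talus, so Niklas controls Talus.
Talus holds 80% of Rowan, so Niklas controls Rowan.
Niklas did not control Rowan before and does after, so the clause is triggered.

Yes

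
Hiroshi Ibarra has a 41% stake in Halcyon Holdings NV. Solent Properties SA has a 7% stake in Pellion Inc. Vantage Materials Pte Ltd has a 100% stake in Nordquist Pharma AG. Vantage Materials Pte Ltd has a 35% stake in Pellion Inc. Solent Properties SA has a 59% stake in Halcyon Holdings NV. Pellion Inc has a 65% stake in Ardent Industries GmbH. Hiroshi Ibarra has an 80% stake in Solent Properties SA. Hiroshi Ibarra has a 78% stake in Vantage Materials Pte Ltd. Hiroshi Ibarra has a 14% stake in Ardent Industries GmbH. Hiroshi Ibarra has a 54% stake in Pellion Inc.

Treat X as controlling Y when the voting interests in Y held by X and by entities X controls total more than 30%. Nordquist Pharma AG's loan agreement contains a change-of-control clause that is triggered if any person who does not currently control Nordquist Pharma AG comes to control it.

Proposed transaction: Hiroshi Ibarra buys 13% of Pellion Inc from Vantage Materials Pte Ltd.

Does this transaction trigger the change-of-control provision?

No

The purchase adds only to Hiroshi's holdings (Vantage's stake shrinks), so Hiroshi is the only person who could newly come to control Nordquist.
Hiroshi holds 78% of Vantage, so Hiroshi controls Vantage.
Vantage holds 100% of Nordquist, so Hiroshi controls Nordquist.
So Hiroshi already controls Nordquist before the transaction.
After the purchase, Hiroshi's direct stake in Pellion rises to 54% + 13% = 67%, and Vantage's stake falls to 22%.
Hiroshi controlled Nordquist already, so this is not a new person acquiring control; every other person's position is unchanged or reduced.
No new person acquires control, so the clause is not triggered.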